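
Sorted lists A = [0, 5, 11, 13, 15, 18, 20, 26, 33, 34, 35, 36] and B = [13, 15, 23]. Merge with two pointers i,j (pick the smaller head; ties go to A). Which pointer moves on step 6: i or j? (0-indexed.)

i=0 j=0: A[i]=0<=B[j]=13 take 0, i++
i=1 j=0: A[i]=5<=B[j]=13 take 5, i++
i=2 j=0: A[i]=11<=B[j]=13 take 11, i++
i=3 j=0: A[i]=13<=B[j]=13 take 13, i++
i=4 j=0: A[i]=15>B[j]=13 take 13, j++
i=4 j=1: A[i]=15<=B[j]=15 take 15, i++

i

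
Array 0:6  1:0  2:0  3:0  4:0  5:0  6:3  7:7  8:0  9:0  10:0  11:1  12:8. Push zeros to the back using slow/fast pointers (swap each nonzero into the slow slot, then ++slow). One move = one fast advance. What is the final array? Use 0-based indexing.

[6, 3, 7, 1, 8, 0, 0, 0, 0, 0, 0, 0, 0]

(s=0,f=0) a[fast]=6≠0 swap→a[0]=6 → slow++,fast++
(s=1,f=1) a[fast]=0 → fast++
(s=1,f=2) a[fast]=0 → fast++
(s=1,f=3) a[fast]=0 → fast++
(s=1,f=4) a[fast]=0 → fast++
(s=1,f=5) a[fast]=0 → fast++
(s=1,f=6) a[fast]=3≠0 swap→a[1]=3 → slow++,fast++
(s=2,f=7) a[fast]=7≠0 swap→a[2]=7 → slow++,fast++
(s=3,f=8) a[fast]=0 → fast++
(s=3,f=9) a[fast]=0 → fast++
(s=3,f=10) a[fast]=0 → fast++
(s=3,f=11) a[fast]=1≠0 swap→a[3]=1 → slow++,fast++
(s=4,f=12) a[fast]=8≠0 swap→a[4]=8 → slow++,fast++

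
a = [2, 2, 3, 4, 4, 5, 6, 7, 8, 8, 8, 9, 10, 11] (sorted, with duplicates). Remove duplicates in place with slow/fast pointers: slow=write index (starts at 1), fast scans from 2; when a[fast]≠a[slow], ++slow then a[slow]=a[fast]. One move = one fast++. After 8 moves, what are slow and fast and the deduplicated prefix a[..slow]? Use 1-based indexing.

(s=1,f=2) a[fast]=2=a[slow] dup → fast++
(s=1,f=3) a[fast]=3≠a[slow]=2 write a[2]=3 → slow++,fast++
(s=2,f=4) a[fast]=4≠a[slow]=3 write a[3]=4 → slow++,fast++
(s=3,f=5) a[fast]=4=a[slow] dup → fast++
(s=3,f=6) a[fast]=5≠a[slow]=4 write a[4]=5 → slow++,fast++
(s=4,f=7) a[fast]=6≠a[slow]=5 write a[5]=6 → slow++,fast++
(s=5,f=8) a[fast]=7≠a[slow]=6 write a[6]=7 → slow++,fast++
(s=6,f=9) a[fast]=8≠a[slow]=7 write a[7]=8 → slow++,fast++

slow=7, fast=10, prefix=[2, 3, 4, 5, 6, 7, 8]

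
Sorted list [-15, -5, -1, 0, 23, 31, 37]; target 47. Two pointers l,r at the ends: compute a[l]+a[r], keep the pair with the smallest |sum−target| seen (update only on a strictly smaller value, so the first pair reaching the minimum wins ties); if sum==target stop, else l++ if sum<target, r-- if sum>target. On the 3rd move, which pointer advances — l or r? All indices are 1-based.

[1,7] -15+37=22 d=25 * → l++
[2,7] -5+37=32 d=15 * → l++
[3,7] -1+37=36 d=11 * → l++

l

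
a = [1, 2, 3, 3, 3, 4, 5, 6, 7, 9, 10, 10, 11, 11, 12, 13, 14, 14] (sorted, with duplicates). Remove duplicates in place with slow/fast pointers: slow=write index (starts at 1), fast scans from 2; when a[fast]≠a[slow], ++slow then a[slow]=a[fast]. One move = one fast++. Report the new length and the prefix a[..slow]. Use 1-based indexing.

slow=1 fast=2: a[fast]=2≠a[slow]=1 write a[2]=2, slow++,fast++
slow=2 fast=3: a[fast]=3≠a[slow]=2 write a[3]=3, slow++,fast++
slow=3 fast=4: a[fast]=3=a[slow] dup, fast++
slow=3 fast=5: a[fast]=3=a[slow] dup, fast++
slow=3 fast=6: a[fast]=4≠a[slow]=3 write a[4]=4, slow++,fast++
slow=4 fast=7: a[fast]=5≠a[slow]=4 write a[5]=5, slow++,fast++
slow=5 fast=8: a[fast]=6≠a[slow]=5 write a[6]=6, slow++,fast++
slow=6 fast=9: a[fast]=7≠a[slow]=6 write a[7]=7, slow++,fast++
slow=7 fast=10: a[fast]=9≠a[slow]=7 write a[8]=9, slow++,fast++
slow=8 fast=11: a[fast]=10≠a[slow]=9 write a[9]=10, slow++,fast++
slow=9 fast=12: a[fast]=10=a[slow] dup, fast++
slow=9 fast=13: a[fast]=11≠a[slow]=10 write a[10]=11, slow++,fast++
slow=10 fast=14: a[fast]=11=a[slow] dup, fast++
slow=10 fast=15: a[fast]=12≠a[slow]=11 write a[11]=12, slow++,fast++
slow=11 fast=16: a[fast]=13≠a[slow]=12 write a[12]=13, slow++,fast++
slow=12 fast=17: a[fast]=14≠a[slow]=13 write a[13]=14, slow++,fast++
slow=13 fast=18: a[fast]=14=a[slow] dup, fast++

length 13; prefix = [1, 2, 3, 4, 5, 6, 7, 9, 10, 11, 12, 13, 14]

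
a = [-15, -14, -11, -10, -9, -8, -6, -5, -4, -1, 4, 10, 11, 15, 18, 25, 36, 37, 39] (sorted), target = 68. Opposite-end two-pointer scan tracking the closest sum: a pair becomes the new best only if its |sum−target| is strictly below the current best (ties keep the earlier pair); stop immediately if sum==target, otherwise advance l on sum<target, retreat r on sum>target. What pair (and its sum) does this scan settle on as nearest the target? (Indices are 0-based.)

pair (25, 39) with sum 64 (|Δ|=4)

l=0 r=18: -15+39=24 d=44 *, l++
l=1 r=18: -14+39=25 d=43 *, l++
l=2 r=18: -11+39=28 d=40 *, l++
l=3 r=18: -10+39=29 d=39 *, l++
l=4 r=18: -9+39=30 d=38 *, l++
l=5 r=18: -8+39=31 d=37 *, l++
l=6 r=18: -6+39=33 d=35 *, l++
l=7 r=18: -5+39=34 d=34 *, l++
l=8 r=18: -4+39=35 d=33 *, l++
l=9 r=18: -1+39=38 d=30 *, l++
l=10 r=18: 4+39=43 d=25 *, l++
l=11 r=18: 10+39=49 d=19 *, l++
l=12 r=18: 11+39=50 d=18 *, l++
l=13 r=18: 15+39=54 d=14 *, l++
l=14 r=18: 18+39=57 d=11 *, l++
l=15 r=18: 25+39=64 d=4 *, l++
l=16 r=18: 36+39=75 d=7, r--
l=16 r=17: 36+37=73 d=5, r--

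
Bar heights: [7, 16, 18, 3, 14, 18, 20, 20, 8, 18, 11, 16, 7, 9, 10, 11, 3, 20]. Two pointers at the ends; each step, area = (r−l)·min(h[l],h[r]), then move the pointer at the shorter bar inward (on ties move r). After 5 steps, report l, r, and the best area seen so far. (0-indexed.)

l=0 r=17: min(7,20)*17=119 best=119 *, l++
l=1 r=17: min(16,20)*16=256 best=256 *, l++
l=2 r=17: min(18,20)*15=270 best=270 *, l++
l=3 r=17: min(3,20)*14=42 best=270, l++
l=4 r=17: min(14,20)*13=182 best=270, l++

l=5, r=17, best area=270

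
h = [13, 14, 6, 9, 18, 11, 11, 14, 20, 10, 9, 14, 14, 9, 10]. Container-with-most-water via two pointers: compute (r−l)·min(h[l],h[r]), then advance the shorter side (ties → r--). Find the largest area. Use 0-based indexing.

l=0 r=14: min(13,10)*14=140 best=140 *, r--
l=0 r=13: min(13,9)*13=117 best=140, r--
l=0 r=12: min(13,14)*12=156 best=156 *, l++
l=1 r=12: min(14,14)*11=154 best=156, r--
l=1 r=11: min(14,14)*10=140 best=156, r--
l=1 r=10: min(14,9)*9=81 best=156, r--
l=1 r=9: min(14,10)*8=80 best=156, r--
l=1 r=8: min(14,20)*7=98 best=156, l++
l=2 r=8: min(6,20)*6=36 best=156, l++
l=3 r=8: min(9,20)*5=45 best=156, l++
l=4 r=8: min(18,20)*4=72 best=156, l++
l=5 r=8: min(11,20)*3=33 best=156, l++
l=6 r=8: min(11,20)*2=22 best=156, l++
l=7 r=8: min(14,20)*1=14 best=156, l++

max area = 156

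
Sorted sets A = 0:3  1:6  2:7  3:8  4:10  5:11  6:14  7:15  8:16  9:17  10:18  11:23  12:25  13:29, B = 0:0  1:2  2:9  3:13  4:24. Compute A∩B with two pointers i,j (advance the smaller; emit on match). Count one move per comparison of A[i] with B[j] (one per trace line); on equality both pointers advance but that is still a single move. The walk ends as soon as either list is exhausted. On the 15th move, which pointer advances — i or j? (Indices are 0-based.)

i=0 j=0: 3>0, j++
i=0 j=1: 3>2, j++
i=0 j=2: 3<9, i++
i=1 j=2: 6<9, i++
i=2 j=2: 7<9, i++
i=3 j=2: 8<9, i++
i=4 j=2: 10>9, j++
i=4 j=3: 10<13, i++
i=5 j=3: 11<13, i++
i=6 j=3: 14>13, j++
i=6 j=4: 14<24, i++
i=7 j=4: 15<24, i++
i=8 j=4: 16<24, i++
i=9 j=4: 17<24, i++
i=10 j=4: 18<24, i++

i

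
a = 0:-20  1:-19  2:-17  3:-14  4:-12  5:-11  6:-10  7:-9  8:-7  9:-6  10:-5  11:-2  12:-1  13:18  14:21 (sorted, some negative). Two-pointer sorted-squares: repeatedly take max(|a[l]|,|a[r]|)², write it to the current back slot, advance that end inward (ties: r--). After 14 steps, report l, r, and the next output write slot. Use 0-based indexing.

[0,14] |-20|<=|21| out[14]=441 → r--
[0,13] |-20|>|18| out[13]=400 → l++
[1,13] |-19|>|18| out[12]=361 → l++
[2,13] |-17|<=|18| out[11]=324 → r--
[2,12] |-17|>|-1| out[10]=289 → l++
[3,12] |-14|>|-1| out[9]=196 → l++
[4,12] |-12|>|-1| out[8]=144 → l++
[5,12] |-11|>|-1| out[7]=121 → l++
[6,12] |-10|>|-1| out[6]=100 → l++
[7,12] |-9|>|-1| out[5]=81 → l++
[8,12] |-7|>|-1| out[4]=49 → l++
[9,12] |-6|>|-1| out[3]=36 → l++
[10,12] |-5|>|-1| out[2]=25 → l++
[11,12] |-2|>|-1| out[1]=4 → l++

l=12, r=12, next write slot=0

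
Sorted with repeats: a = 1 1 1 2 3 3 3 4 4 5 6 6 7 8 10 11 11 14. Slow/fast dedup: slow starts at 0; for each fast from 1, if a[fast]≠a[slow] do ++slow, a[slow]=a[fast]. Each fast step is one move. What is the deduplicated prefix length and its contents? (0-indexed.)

length 11; prefix = [1, 2, 3, 4, 5, 6, 7, 8, 10, 11, 14]

slow=0 fast=1: a[fast]=1=a[slow] dup, fast++
slow=0 fast=2: a[fast]=1=a[slow] dup, fast++
slow=0 fast=3: a[fast]=2≠a[slow]=1 write a[1]=2, slow++,fast++
slow=1 fast=4: a[fast]=3≠a[slow]=2 write a[2]=3, slow++,fast++
slow=2 fast=5: a[fast]=3=a[slow] dup, fast++
slow=2 fast=6: a[fast]=3=a[slow] dup, fast++
slow=2 fast=7: a[fast]=4≠a[slow]=3 write a[3]=4, slow++,fast++
slow=3 fast=8: a[fast]=4=a[slow] dup, fast++
slow=3 fast=9: a[fast]=5≠a[slow]=4 write a[4]=5, slow++,fast++
slow=4 fast=10: a[fast]=6≠a[slow]=5 write a[5]=6, slow++,fast++
slow=5 fast=11: a[fast]=6=a[slow] dup, fast++
slow=5 fast=12: a[fast]=7≠a[slow]=6 write a[6]=7, slow++,fast++
slow=6 fast=13: a[fast]=8≠a[slow]=7 write a[7]=8, slow++,fast++
slow=7 fast=14: a[fast]=10≠a[slow]=8 write a[8]=10, slow++,fast++
slow=8 fast=15: a[fast]=11≠a[slow]=10 write a[9]=11, slow++,fast++
slow=9 fast=16: a[fast]=11=a[slow] dup, fast++
slow=9 fast=17: a[fast]=14≠a[slow]=11 write a[10]=14, slow++,fast++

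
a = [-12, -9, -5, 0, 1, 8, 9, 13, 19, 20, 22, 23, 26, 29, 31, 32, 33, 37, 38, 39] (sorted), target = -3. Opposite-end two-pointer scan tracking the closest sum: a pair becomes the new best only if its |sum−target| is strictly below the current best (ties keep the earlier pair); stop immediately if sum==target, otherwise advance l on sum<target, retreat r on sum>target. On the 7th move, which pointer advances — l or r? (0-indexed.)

l=0 r=19: -12+39=27 d=30 *, r--
l=0 r=18: -12+38=26 d=29 *, r--
l=0 r=17: -12+37=25 d=28 *, r--
l=0 r=16: -12+33=21 d=24 *, r--
l=0 r=15: -12+32=20 d=23 *, r--
l=0 r=14: -12+31=19 d=22 *, r--
l=0 r=13: -12+29=17 d=20 *, r--

r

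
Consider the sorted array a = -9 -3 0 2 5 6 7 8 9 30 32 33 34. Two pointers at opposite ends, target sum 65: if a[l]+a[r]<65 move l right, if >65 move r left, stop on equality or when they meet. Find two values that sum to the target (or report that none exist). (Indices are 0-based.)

l=0 r=12: -9+34=25 <65, l++
l=1 r=12: -3+34=31 <65, l++
l=2 r=12: 0+34=34 <65, l++
l=3 r=12: 2+34=36 <65, l++
l=4 r=12: 5+34=39 <65, l++
l=5 r=12: 6+34=40 <65, l++
l=6 r=12: 7+34=41 <65, l++
l=7 r=12: 8+34=42 <65, l++
l=8 r=12: 9+34=43 <65, l++
l=9 r=12: 30+34=64 <65, l++
l=10 r=12: 32+34=66 >65, r--
l=10 r=11: 32+33=65, found

(32, 33)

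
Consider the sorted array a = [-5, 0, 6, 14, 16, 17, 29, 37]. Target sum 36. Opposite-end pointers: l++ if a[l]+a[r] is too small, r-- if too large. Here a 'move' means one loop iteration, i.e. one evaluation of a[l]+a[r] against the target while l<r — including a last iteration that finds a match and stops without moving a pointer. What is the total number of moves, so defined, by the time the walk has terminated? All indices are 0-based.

l=0 r=7: -5+37=32 <36, l++
l=1 r=7: 0+37=37 >36, r--
l=1 r=6: 0+29=29 <36, l++
l=2 r=6: 6+29=35 <36, l++
l=3 r=6: 14+29=43 >36, r--
l=3 r=5: 14+17=31 <36, l++
l=4 r=5: 16+17=33 <36, l++

7 moves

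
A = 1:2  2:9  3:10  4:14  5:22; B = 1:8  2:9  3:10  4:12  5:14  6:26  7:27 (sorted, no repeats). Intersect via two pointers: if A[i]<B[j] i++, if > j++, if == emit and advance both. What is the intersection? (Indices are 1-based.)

intersection = [9, 10, 14]

i=1 j=1: 2<8, i++
i=2 j=1: 9>8, j++
i=2 j=2: 9==9 emit, i++,j++
i=3 j=3: 10==10 emit, i++,j++
i=4 j=4: 14>12, j++
i=4 j=5: 14==14 emit, i++,j++
i=5 j=6: 22<26, i++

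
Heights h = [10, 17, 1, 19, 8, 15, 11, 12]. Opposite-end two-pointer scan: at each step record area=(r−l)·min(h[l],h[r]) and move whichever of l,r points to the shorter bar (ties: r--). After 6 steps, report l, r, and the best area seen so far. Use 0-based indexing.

[0,7] min(10,12)*7=70 best=70 * → l++
[1,7] min(17,12)*6=72 best=72 * → r--
[1,6] min(17,11)*5=55 best=72 → r--
[1,5] min(17,15)*4=60 best=72 → r--
[1,4] min(17,8)*3=24 best=72 → r--
[1,3] min(17,19)*2=34 best=72 → l++

l=2, r=3, best area=72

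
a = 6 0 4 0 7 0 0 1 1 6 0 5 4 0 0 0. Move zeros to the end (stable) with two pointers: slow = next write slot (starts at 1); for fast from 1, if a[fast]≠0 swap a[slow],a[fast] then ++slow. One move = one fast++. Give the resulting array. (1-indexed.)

slow=1 fast=1: a[fast]=6≠0 swap→a[1]=6, slow++,fast++
slow=2 fast=2: a[fast]=0, fast++
slow=2 fast=3: a[fast]=4≠0 swap→a[2]=4, slow++,fast++
slow=3 fast=4: a[fast]=0, fast++
slow=3 fast=5: a[fast]=7≠0 swap→a[3]=7, slow++,fast++
slow=4 fast=6: a[fast]=0, fast++
slow=4 fast=7: a[fast]=0, fast++
slow=4 fast=8: a[fast]=1≠0 swap→a[4]=1, slow++,fast++
slow=5 fast=9: a[fast]=1≠0 swap→a[5]=1, slow++,fast++
slow=6 fast=10: a[fast]=6≠0 swap→a[6]=6, slow++,fast++
slow=7 fast=11: a[fast]=0, fast++
slow=7 fast=12: a[fast]=5≠0 swap→a[7]=5, slow++,fast++
slow=8 fast=13: a[fast]=4≠0 swap→a[8]=4, slow++,fast++
slow=9 fast=14: a[fast]=0, fast++
slow=9 fast=15: a[fast]=0, fast++
slow=9 fast=16: a[fast]=0, fast++

[6, 4, 7, 1, 1, 6, 5, 4, 0, 0, 0, 0, 0, 0, 0, 0]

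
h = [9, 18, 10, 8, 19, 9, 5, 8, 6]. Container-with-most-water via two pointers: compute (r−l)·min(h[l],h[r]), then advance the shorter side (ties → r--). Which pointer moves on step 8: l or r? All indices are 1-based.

[1,9] min(9,6)*8=48 best=48 * → r--
[1,8] min(9,8)*7=56 best=56 * → r--
[1,7] min(9,5)*6=30 best=56 → r--
[1,6] min(9,9)*5=45 best=56 → r--
[1,5] min(9,19)*4=36 best=56 → l++
[2,5] min(18,19)*3=54 best=56 → l++
[3,5] min(10,19)*2=20 best=56 → l++
[4,5] min(8,19)*1=8 best=56 → l++

l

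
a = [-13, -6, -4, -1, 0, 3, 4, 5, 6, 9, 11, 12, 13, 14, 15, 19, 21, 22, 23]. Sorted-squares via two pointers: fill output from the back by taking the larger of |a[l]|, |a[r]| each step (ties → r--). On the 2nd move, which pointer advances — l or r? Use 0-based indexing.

l=0 r=18: |-13|<=|23| out[18]=529, r--
l=0 r=17: |-13|<=|22| out[17]=484, r--

r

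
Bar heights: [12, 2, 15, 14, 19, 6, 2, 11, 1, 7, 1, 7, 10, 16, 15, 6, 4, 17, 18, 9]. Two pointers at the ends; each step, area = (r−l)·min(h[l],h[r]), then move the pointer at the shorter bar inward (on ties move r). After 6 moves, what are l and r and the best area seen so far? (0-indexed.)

l=4, r=17, best area=252

l=0 r=19: min(12,9)*19=171 best=171 *, r--
l=0 r=18: min(12,18)*18=216 best=216 *, l++
l=1 r=18: min(2,18)*17=34 best=216, l++
l=2 r=18: min(15,18)*16=240 best=240 *, l++
l=3 r=18: min(14,18)*15=210 best=240, l++
l=4 r=18: min(19,18)*14=252 best=252 *, r--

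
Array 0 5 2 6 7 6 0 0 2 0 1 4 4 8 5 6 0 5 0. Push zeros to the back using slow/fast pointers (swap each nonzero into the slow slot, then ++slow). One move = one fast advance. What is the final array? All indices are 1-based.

[5, 2, 6, 7, 6, 2, 1, 4, 4, 8, 5, 6, 5, 0, 0, 0, 0, 0, 0]

slow=1 fast=1: a[fast]=0, fast++
slow=1 fast=2: a[fast]=5≠0 swap→a[1]=5, slow++,fast++
slow=2 fast=3: a[fast]=2≠0 swap→a[2]=2, slow++,fast++
slow=3 fast=4: a[fast]=6≠0 swap→a[3]=6, slow++,fast++
slow=4 fast=5: a[fast]=7≠0 swap→a[4]=7, slow++,fast++
slow=5 fast=6: a[fast]=6≠0 swap→a[5]=6, slow++,fast++
slow=6 fast=7: a[fast]=0, fast++
slow=6 fast=8: a[fast]=0, fast++
slow=6 fast=9: a[fast]=2≠0 swap→a[6]=2, slow++,fast++
slow=7 fast=10: a[fast]=0, fast++
slow=7 fast=11: a[fast]=1≠0 swap→a[7]=1, slow++,fast++
slow=8 fast=12: a[fast]=4≠0 swap→a[8]=4, slow++,fast++
slow=9 fast=13: a[fast]=4≠0 swap→a[9]=4, slow++,fast++
slow=10 fast=14: a[fast]=8≠0 swap→a[10]=8, slow++,fast++
slow=11 fast=15: a[fast]=5≠0 swap→a[11]=5, slow++,fast++
slow=12 fast=16: a[fast]=6≠0 swap→a[12]=6, slow++,fast++
slow=13 fast=17: a[fast]=0, fast++
slow=13 fast=18: a[fast]=5≠0 swap→a[13]=5, slow++,fast++
slow=14 fast=19: a[fast]=0, fast++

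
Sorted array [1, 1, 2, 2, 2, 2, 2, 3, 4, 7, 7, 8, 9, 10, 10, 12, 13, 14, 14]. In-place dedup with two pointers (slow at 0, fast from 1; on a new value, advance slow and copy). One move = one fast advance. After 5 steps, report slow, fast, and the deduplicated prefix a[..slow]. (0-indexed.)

slow=0 fast=1: a[fast]=1=a[slow] dup, fast++
slow=0 fast=2: a[fast]=2≠a[slow]=1 write a[1]=2, slow++,fast++
slow=1 fast=3: a[fast]=2=a[slow] dup, fast++
slow=1 fast=4: a[fast]=2=a[slow] dup, fast++
slow=1 fast=5: a[fast]=2=a[slow] dup, fast++

slow=1, fast=6, prefix=[1, 2]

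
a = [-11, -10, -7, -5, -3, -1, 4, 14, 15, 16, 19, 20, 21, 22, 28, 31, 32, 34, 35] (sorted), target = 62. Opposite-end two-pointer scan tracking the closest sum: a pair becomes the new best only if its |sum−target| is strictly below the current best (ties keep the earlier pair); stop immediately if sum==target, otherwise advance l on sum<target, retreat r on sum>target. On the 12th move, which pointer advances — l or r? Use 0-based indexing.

l=0 r=18: -11+35=24 d=38 *, l++
l=1 r=18: -10+35=25 d=37 *, l++
l=2 r=18: -7+35=28 d=34 *, l++
l=3 r=18: -5+35=30 d=32 *, l++
l=4 r=18: -3+35=32 d=30 *, l++
l=5 r=18: -1+35=34 d=28 *, l++
l=6 r=18: 4+35=39 d=23 *, l++
l=7 r=18: 14+35=49 d=13 *, l++
l=8 r=18: 15+35=50 d=12 *, l++
l=9 r=18: 16+35=51 d=11 *, l++
l=10 r=18: 19+35=54 d=8 *, l++
l=11 r=18: 20+35=55 d=7 *, l++

l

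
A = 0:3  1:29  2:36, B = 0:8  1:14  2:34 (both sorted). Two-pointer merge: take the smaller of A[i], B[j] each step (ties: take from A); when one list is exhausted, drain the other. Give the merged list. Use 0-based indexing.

i=0 j=0: A[i]=3<=B[j]=8 take 3, i++
i=1 j=0: A[i]=29>B[j]=8 take 8, j++
i=1 j=1: A[i]=29>B[j]=14 take 14, j++
i=1 j=2: A[i]=29<=B[j]=34 take 29, i++
i=2 j=2: A[i]=36>B[j]=34 take 34, j++
i=2 j=3: B done, take A[i]=36, i++

[3, 8, 14, 29, 34, 36]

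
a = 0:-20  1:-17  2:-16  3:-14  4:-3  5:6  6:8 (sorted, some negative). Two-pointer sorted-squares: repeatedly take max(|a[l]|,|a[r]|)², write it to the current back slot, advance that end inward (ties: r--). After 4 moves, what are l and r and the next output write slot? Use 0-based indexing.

l=0 r=6: |-20|>|8| out[6]=400, l++
l=1 r=6: |-17|>|8| out[5]=289, l++
l=2 r=6: |-16|>|8| out[4]=256, l++
l=3 r=6: |-14|>|8| out[3]=196, l++

l=4, r=6, next write slot=2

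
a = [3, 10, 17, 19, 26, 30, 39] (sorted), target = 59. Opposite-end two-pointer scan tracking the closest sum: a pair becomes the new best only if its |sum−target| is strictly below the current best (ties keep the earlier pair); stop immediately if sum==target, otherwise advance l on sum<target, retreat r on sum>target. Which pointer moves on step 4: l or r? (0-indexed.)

l=0 r=6: 3+39=42 d=17 *, l++
l=1 r=6: 10+39=49 d=10 *, l++
l=2 r=6: 17+39=56 d=3 *, l++
l=3 r=6: 19+39=58 d=1 *, l++

l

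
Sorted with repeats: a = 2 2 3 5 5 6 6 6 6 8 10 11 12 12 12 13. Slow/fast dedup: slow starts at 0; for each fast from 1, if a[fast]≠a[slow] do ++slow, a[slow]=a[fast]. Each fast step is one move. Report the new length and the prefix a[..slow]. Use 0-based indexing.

(s=0,f=1) a[fast]=2=a[slow] dup → fast++
(s=0,f=2) a[fast]=3≠a[slow]=2 write a[1]=3 → slow++,fast++
(s=1,f=3) a[fast]=5≠a[slow]=3 write a[2]=5 → slow++,fast++
(s=2,f=4) a[fast]=5=a[slow] dup → fast++
(s=2,f=5) a[fast]=6≠a[slow]=5 write a[3]=6 → slow++,fast++
(s=3,f=6) a[fast]=6=a[slow] dup → fast++
(s=3,f=7) a[fast]=6=a[slow] dup → fast++
(s=3,f=8) a[fast]=6=a[slow] dup → fast++
(s=3,f=9) a[fast]=8≠a[slow]=6 write a[4]=8 → slow++,fast++
(s=4,f=10) a[fast]=10≠a[slow]=8 write a[5]=10 → slow++,fast++
(s=5,f=11) a[fast]=11≠a[slow]=10 write a[6]=11 → slow++,fast++
(s=6,f=12) a[fast]=12≠a[slow]=11 write a[7]=12 → slow++,fast++
(s=7,f=13) a[fast]=12=a[slow] dup → fast++
(s=7,f=14) a[fast]=12=a[slow] dup → fast++
(s=7,f=15) a[fast]=13≠a[slow]=12 write a[8]=13 → slow++,fast++

length 9; prefix = [2, 3, 5, 6, 8, 10, 11, 12, 13]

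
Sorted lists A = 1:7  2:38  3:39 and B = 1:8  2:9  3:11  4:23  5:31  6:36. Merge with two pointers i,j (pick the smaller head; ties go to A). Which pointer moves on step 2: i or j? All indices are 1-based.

j

i=1 j=1: A[i]=7<=B[j]=8 take 7, i++
i=2 j=1: A[i]=38>B[j]=8 take 8, j++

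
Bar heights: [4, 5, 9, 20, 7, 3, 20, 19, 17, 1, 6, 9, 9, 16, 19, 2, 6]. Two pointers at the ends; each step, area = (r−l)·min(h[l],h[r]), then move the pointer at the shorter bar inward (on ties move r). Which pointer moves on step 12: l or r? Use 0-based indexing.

r

l=0 r=16: min(4,6)*16=64 best=64 *, l++
l=1 r=16: min(5,6)*15=75 best=75 *, l++
l=2 r=16: min(9,6)*14=84 best=84 *, r--
l=2 r=15: min(9,2)*13=26 best=84, r--
l=2 r=14: min(9,19)*12=108 best=108 *, l++
l=3 r=14: min(20,19)*11=209 best=209 *, r--
l=3 r=13: min(20,16)*10=160 best=209, r--
l=3 r=12: min(20,9)*9=81 best=209, r--
l=3 r=11: min(20,9)*8=72 best=209, r--
l=3 r=10: min(20,6)*7=42 best=209, r--
l=3 r=9: min(20,1)*6=6 best=209, r--
l=3 r=8: min(20,17)*5=85 best=209, r--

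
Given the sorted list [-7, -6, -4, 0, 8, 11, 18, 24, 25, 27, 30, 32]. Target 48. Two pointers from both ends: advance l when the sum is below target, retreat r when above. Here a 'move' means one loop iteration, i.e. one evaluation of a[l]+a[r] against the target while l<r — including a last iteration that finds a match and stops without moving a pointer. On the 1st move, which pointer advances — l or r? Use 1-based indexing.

[1,12] -7+32=25 <48 → l++

l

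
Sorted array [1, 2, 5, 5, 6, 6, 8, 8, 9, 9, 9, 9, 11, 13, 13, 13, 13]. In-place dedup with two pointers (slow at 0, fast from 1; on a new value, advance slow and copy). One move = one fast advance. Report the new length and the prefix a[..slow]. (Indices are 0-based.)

slow=0 fast=1: a[fast]=2≠a[slow]=1 write a[1]=2, slow++,fast++
slow=1 fast=2: a[fast]=5≠a[slow]=2 write a[2]=5, slow++,fast++
slow=2 fast=3: a[fast]=5=a[slow] dup, fast++
slow=2 fast=4: a[fast]=6≠a[slow]=5 write a[3]=6, slow++,fast++
slow=3 fast=5: a[fast]=6=a[slow] dup, fast++
slow=3 fast=6: a[fast]=8≠a[slow]=6 write a[4]=8, slow++,fast++
slow=4 fast=7: a[fast]=8=a[slow] dup, fast++
slow=4 fast=8: a[fast]=9≠a[slow]=8 write a[5]=9, slow++,fast++
slow=5 fast=9: a[fast]=9=a[slow] dup, fast++
slow=5 fast=10: a[fast]=9=a[slow] dup, fast++
slow=5 fast=11: a[fast]=9=a[slow] dup, fast++
slow=5 fast=12: a[fast]=11≠a[slow]=9 write a[6]=11, slow++,fast++
slow=6 fast=13: a[fast]=13≠a[slow]=11 write a[7]=13, slow++,fast++
slow=7 fast=14: a[fast]=13=a[slow] dup, fast++
slow=7 fast=15: a[fast]=13=a[slow] dup, fast++
slow=7 fast=16: a[fast]=13=a[slow] dup, fast++

length 8; prefix = [1, 2, 5, 6, 8, 9, 11, 13]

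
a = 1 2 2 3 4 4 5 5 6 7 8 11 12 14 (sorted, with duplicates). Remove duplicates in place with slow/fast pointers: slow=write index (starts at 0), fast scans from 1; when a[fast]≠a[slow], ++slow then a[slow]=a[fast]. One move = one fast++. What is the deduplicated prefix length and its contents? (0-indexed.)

(s=0,f=1) a[fast]=2≠a[slow]=1 write a[1]=2 → slow++,fast++
(s=1,f=2) a[fast]=2=a[slow] dup → fast++
(s=1,f=3) a[fast]=3≠a[slow]=2 write a[2]=3 → slow++,fast++
(s=2,f=4) a[fast]=4≠a[slow]=3 write a[3]=4 → slow++,fast++
(s=3,f=5) a[fast]=4=a[slow] dup → fast++
(s=3,f=6) a[fast]=5≠a[slow]=4 write a[4]=5 → slow++,fast++
(s=4,f=7) a[fast]=5=a[slow] dup → fast++
(s=4,f=8) a[fast]=6≠a[slow]=5 write a[5]=6 → slow++,fast++
(s=5,f=9) a[fast]=7≠a[slow]=6 write a[6]=7 → slow++,fast++
(s=6,f=10) a[fast]=8≠a[slow]=7 write a[7]=8 → slow++,fast++
(s=7,f=11) a[fast]=11≠a[slow]=8 write a[8]=11 → slow++,fast++
(s=8,f=12) a[fast]=12≠a[slow]=11 write a[9]=12 → slow++,fast++
(s=9,f=13) a[fast]=14≠a[slow]=12 write a[10]=14 → slow++,fast++

length 11; prefix = [1, 2, 3, 4, 5, 6, 7, 8, 11, 12, 14]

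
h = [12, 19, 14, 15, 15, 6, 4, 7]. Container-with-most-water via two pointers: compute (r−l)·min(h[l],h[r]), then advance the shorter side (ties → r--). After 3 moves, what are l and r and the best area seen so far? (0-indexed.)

[0,7] min(12,7)*7=49 best=49 * → r--
[0,6] min(12,4)*6=24 best=49 → r--
[0,5] min(12,6)*5=30 best=49 → r--

l=0, r=4, best area=49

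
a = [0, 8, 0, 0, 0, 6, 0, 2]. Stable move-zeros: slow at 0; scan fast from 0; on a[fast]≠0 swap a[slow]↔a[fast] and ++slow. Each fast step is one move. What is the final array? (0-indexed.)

(s=0,f=0) a[fast]=0 → fast++
(s=0,f=1) a[fast]=8≠0 swap→a[0]=8 → slow++,fast++
(s=1,f=2) a[fast]=0 → fast++
(s=1,f=3) a[fast]=0 → fast++
(s=1,f=4) a[fast]=0 → fast++
(s=1,f=5) a[fast]=6≠0 swap→a[1]=6 → slow++,fast++
(s=2,f=6) a[fast]=0 → fast++
(s=2,f=7) a[fast]=2≠0 swap→a[2]=2 → slow++,fast++

[8, 6, 2, 0, 0, 0, 0, 0]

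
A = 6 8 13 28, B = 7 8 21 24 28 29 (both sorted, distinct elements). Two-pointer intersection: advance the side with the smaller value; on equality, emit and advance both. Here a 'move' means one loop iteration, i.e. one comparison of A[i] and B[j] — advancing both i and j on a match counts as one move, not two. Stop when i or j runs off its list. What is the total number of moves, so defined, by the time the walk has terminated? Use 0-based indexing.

[i=0,j=0] 6<7 → i++
[i=1,j=0] 8>7 → j++
[i=1,j=1] 8==8 emit → i++,j++
[i=2,j=2] 13<21 → i++
[i=3,j=2] 28>21 → j++
[i=3,j=3] 28>24 → j++
[i=3,j=4] 28==28 emit → i++,j++

7 moves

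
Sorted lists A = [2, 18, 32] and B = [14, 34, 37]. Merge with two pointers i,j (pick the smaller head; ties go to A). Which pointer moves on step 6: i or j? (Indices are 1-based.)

[i=1,j=1] A[i]=2<=B[j]=14 take 2 → i++
[i=2,j=1] A[i]=18>B[j]=14 take 14 → j++
[i=2,j=2] A[i]=18<=B[j]=34 take 18 → i++
[i=3,j=2] A[i]=32<=B[j]=34 take 32 → i++
[i=4,j=2] A done, take B[j]=34 → j++
[i=4,j=3] A done, take B[j]=37 → j++

j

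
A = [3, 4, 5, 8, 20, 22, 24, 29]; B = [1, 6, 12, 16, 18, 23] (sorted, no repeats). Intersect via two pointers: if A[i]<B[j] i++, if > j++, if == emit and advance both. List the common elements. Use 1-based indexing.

[i=1,j=1] 3>1 → j++
[i=1,j=2] 3<6 → i++
[i=2,j=2] 4<6 → i++
[i=3,j=2] 5<6 → i++
[i=4,j=2] 8>6 → j++
[i=4,j=3] 8<12 → i++
[i=5,j=3] 20>12 → j++
[i=5,j=4] 20>16 → j++
[i=5,j=5] 20>18 → j++
[i=5,j=6] 20<23 → i++
[i=6,j=6] 22<23 → i++
[i=7,j=6] 24>23 → j++

intersection = []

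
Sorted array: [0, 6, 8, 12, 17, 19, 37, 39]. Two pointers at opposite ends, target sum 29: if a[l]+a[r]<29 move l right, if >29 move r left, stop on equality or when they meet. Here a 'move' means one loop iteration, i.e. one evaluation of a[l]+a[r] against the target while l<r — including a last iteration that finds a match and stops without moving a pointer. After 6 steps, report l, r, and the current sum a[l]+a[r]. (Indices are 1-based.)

l=1 r=8: 0+39=39 >29, r--
l=1 r=7: 0+37=37 >29, r--
l=1 r=6: 0+19=19 <29, l++
l=2 r=6: 6+19=25 <29, l++
l=3 r=6: 8+19=27 <29, l++
l=4 r=6: 12+19=31 >29, r--

l=4, r=5, sum=29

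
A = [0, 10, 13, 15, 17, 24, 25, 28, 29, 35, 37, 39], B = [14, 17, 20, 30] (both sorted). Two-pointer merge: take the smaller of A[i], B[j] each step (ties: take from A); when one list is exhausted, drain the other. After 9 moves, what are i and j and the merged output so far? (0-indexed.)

[i=0,j=0] A[i]=0<=B[j]=14 take 0 → i++
[i=1,j=0] A[i]=10<=B[j]=14 take 10 → i++
[i=2,j=0] A[i]=13<=B[j]=14 take 13 → i++
[i=3,j=0] A[i]=15>B[j]=14 take 14 → j++
[i=3,j=1] A[i]=15<=B[j]=17 take 15 → i++
[i=4,j=1] A[i]=17<=B[j]=17 take 17 → i++
[i=5,j=1] A[i]=24>B[j]=17 take 17 → j++
[i=5,j=2] A[i]=24>B[j]=20 take 20 → j++
[i=5,j=3] A[i]=24<=B[j]=30 take 24 → i++

i=6, j=3, merged so far=[0, 10, 13, 14, 15, 17, 17, 20, 24]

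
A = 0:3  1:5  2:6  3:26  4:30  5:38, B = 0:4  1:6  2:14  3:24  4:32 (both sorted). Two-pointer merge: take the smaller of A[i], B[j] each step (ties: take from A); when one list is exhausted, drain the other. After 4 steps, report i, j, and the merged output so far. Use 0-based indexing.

i=3, j=1, merged so far=[3, 4, 5, 6]

i=0 j=0: A[i]=3<=B[j]=4 take 3, i++
i=1 j=0: A[i]=5>B[j]=4 take 4, j++
i=1 j=1: A[i]=5<=B[j]=6 take 5, i++
i=2 j=1: A[i]=6<=B[j]=6 take 6, i++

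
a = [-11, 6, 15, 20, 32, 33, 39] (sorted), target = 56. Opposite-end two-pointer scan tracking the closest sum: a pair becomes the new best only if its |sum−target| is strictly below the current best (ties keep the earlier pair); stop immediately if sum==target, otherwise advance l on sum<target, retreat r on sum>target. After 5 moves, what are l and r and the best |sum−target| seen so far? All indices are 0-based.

l=4, r=5, best |Δ|=2

l=0 r=6: -11+39=28 d=28 *, l++
l=1 r=6: 6+39=45 d=11 *, l++
l=2 r=6: 15+39=54 d=2 *, l++
l=3 r=6: 20+39=59 d=3, r--
l=3 r=5: 20+33=53 d=3, l++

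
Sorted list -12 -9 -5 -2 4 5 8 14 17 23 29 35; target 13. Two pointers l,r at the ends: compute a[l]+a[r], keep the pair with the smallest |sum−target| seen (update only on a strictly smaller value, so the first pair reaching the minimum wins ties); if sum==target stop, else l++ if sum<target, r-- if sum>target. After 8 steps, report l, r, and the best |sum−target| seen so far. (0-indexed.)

[0,11] -12+35=23 d=10 * → r--
[0,10] -12+29=17 d=4 * → r--
[0,9] -12+23=11 d=2 * → l++
[1,9] -9+23=14 d=1 * → r--
[1,8] -9+17=8 d=5 → l++
[2,8] -5+17=12 d=1 → l++
[3,8] -2+17=15 d=2 → r--
[3,7] -2+14=12 d=1 → l++

l=4, r=7, best |Δ|=1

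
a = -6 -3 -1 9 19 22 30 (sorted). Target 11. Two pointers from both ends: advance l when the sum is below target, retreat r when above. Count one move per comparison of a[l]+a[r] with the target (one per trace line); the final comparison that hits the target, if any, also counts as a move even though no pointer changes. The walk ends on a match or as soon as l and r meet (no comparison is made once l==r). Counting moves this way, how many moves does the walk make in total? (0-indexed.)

[0,6] -6+30=24 >11 → r--
[0,5] -6+22=16 >11 → r--
[0,4] -6+19=13 >11 → r--
[0,3] -6+9=3 <11 → l++
[1,3] -3+9=6 <11 → l++
[2,3] -1+9=8 <11 → l++

6 moves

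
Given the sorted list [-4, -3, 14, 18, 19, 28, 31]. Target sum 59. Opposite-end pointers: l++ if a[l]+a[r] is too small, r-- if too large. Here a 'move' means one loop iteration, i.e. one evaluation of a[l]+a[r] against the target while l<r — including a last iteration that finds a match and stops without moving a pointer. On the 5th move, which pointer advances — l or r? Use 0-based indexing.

l=0 r=6: -4+31=27 <59, l++
l=1 r=6: -3+31=28 <59, l++
l=2 r=6: 14+31=45 <59, l++
l=3 r=6: 18+31=49 <59, l++
l=4 r=6: 19+31=50 <59, l++

l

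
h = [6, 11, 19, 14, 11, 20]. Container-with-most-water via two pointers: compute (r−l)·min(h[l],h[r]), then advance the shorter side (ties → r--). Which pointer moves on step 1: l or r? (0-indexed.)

[0,5] min(6,20)*5=30 best=30 * → l++

l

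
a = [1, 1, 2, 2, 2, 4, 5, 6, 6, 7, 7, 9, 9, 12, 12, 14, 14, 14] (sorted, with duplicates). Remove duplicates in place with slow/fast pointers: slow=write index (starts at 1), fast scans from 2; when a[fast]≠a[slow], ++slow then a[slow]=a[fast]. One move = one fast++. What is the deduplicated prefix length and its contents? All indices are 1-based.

slow=1 fast=2: a[fast]=1=a[slow] dup, fast++
slow=1 fast=3: a[fast]=2≠a[slow]=1 write a[2]=2, slow++,fast++
slow=2 fast=4: a[fast]=2=a[slow] dup, fast++
slow=2 fast=5: a[fast]=2=a[slow] dup, fast++
slow=2 fast=6: a[fast]=4≠a[slow]=2 write a[3]=4, slow++,fast++
slow=3 fast=7: a[fast]=5≠a[slow]=4 write a[4]=5, slow++,fast++
slow=4 fast=8: a[fast]=6≠a[slow]=5 write a[5]=6, slow++,fast++
slow=5 fast=9: a[fast]=6=a[slow] dup, fast++
slow=5 fast=10: a[fast]=7≠a[slow]=6 write a[6]=7, slow++,fast++
slow=6 fast=11: a[fast]=7=a[slow] dup, fast++
slow=6 fast=12: a[fast]=9≠a[slow]=7 write a[7]=9, slow++,fast++
slow=7 fast=13: a[fast]=9=a[slow] dup, fast++
slow=7 fast=14: a[fast]=12≠a[slow]=9 write a[8]=12, slow++,fast++
slow=8 fast=15: a[fast]=12=a[slow] dup, fast++
slow=8 fast=16: a[fast]=14≠a[slow]=12 write a[9]=14, slow++,fast++
slow=9 fast=17: a[fast]=14=a[slow] dup, fast++
slow=9 fast=18: a[fast]=14=a[slow] dup, fast++

length 9; prefix = [1, 2, 4, 5, 6, 7, 9, 12, 14]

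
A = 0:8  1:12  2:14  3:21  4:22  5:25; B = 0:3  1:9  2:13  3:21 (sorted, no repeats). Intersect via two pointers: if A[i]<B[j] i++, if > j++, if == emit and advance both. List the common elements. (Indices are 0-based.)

intersection = [21]

i=0 j=0: 8>3, j++
i=0 j=1: 8<9, i++
i=1 j=1: 12>9, j++
i=1 j=2: 12<13, i++
i=2 j=2: 14>13, j++
i=2 j=3: 14<21, i++
i=3 j=3: 21==21 emit, i++,j++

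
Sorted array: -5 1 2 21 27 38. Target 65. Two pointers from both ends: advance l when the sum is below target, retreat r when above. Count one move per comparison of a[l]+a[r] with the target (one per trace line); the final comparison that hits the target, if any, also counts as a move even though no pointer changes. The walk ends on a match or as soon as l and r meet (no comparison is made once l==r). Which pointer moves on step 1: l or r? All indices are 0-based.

l

[0,5] -5+38=33 <65 → l++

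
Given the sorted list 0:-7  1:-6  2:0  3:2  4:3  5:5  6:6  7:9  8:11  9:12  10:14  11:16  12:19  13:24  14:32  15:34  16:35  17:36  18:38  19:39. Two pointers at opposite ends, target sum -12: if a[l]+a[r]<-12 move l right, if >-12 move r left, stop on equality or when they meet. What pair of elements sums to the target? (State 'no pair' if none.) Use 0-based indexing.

[0,19] -7+39=32 >-12 → r--
[0,18] -7+38=31 >-12 → r--
[0,17] -7+36=29 >-12 → r--
[0,16] -7+35=28 >-12 → r--
[0,15] -7+34=27 >-12 → r--
[0,14] -7+32=25 >-12 → r--
[0,13] -7+24=17 >-12 → r--
[0,12] -7+19=12 >-12 → r--
[0,11] -7+16=9 >-12 → r--
[0,10] -7+14=7 >-12 → r--
[0,9] -7+12=5 >-12 → r--
[0,8] -7+11=4 >-12 → r--
[0,7] -7+9=2 >-12 → r--
[0,6] -7+6=-1 >-12 → r--
[0,5] -7+5=-2 >-12 → r--
[0,4] -7+3=-4 >-12 → r--
[0,3] -7+2=-5 >-12 → r--
[0,2] -7+0=-7 >-12 → r--
[0,1] -7+-6=-13 <-12 → l++

no pair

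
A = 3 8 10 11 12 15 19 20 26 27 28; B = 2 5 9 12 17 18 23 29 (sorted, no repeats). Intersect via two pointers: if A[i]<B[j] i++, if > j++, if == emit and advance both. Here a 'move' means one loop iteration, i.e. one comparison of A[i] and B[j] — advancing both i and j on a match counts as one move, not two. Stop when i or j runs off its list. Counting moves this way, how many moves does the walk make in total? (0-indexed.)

[i=0,j=0] 3>2 → j++
[i=0,j=1] 3<5 → i++
[i=1,j=1] 8>5 → j++
[i=1,j=2] 8<9 → i++
[i=2,j=2] 10>9 → j++
[i=2,j=3] 10<12 → i++
[i=3,j=3] 11<12 → i++
[i=4,j=3] 12==12 emit → i++,j++
[i=5,j=4] 15<17 → i++
[i=6,j=4] 19>17 → j++
[i=6,j=5] 19>18 → j++
[i=6,j=6] 19<23 → i++
[i=7,j=6] 20<23 → i++
[i=8,j=6] 26>23 → j++
[i=8,j=7] 26<29 → i++
[i=9,j=7] 27<29 → i++
[i=10,j=7] 28<29 → i++

17 moves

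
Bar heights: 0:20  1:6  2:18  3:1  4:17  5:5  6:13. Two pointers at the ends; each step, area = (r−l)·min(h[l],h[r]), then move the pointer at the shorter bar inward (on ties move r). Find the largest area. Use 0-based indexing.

max area = 78

[0,6] min(20,13)*6=78 best=78 * → r--
[0,5] min(20,5)*5=25 best=78 → r--
[0,4] min(20,17)*4=68 best=78 → r--
[0,3] min(20,1)*3=3 best=78 → r--
[0,2] min(20,18)*2=36 best=78 → r--
[0,1] min(20,6)*1=6 best=78 → r--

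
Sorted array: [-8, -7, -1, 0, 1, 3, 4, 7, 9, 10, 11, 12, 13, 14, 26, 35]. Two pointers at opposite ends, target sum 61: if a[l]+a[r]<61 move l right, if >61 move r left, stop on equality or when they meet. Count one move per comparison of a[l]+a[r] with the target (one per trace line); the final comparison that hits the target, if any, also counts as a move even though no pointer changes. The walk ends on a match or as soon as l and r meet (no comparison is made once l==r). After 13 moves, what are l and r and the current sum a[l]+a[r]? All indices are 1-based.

[1,16] -8+35=27 <61 → l++
[2,16] -7+35=28 <61 → l++
[3,16] -1+35=34 <61 → l++
[4,16] 0+35=35 <61 → l++
[5,16] 1+35=36 <61 → l++
[6,16] 3+35=38 <61 → l++
[7,16] 4+35=39 <61 → l++
[8,16] 7+35=42 <61 → l++
[9,16] 9+35=44 <61 → l++
[10,16] 10+35=45 <61 → l++
[11,16] 11+35=46 <61 → l++
[12,16] 12+35=47 <61 → l++
[13,16] 13+35=48 <61 → l++

l=14, r=16, sum=49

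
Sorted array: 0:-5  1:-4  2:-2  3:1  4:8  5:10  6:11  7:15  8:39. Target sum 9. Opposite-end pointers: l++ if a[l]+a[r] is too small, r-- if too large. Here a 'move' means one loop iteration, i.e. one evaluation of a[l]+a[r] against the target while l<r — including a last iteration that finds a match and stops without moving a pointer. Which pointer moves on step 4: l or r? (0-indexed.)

l=0 r=8: -5+39=34 >9, r--
l=0 r=7: -5+15=10 >9, r--
l=0 r=6: -5+11=6 <9, l++
l=1 r=6: -4+11=7 <9, l++

l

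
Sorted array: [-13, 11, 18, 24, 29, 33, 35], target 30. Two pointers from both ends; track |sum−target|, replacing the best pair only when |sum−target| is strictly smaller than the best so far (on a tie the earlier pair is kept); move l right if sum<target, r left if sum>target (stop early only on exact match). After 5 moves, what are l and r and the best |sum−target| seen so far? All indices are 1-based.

l=1 r=7: -13+35=22 d=8 *, l++
l=2 r=7: 11+35=46 d=16, r--
l=2 r=6: 11+33=44 d=14, r--
l=2 r=5: 11+29=40 d=10, r--
l=2 r=4: 11+24=35 d=5 *, r--

l=2, r=3, best |Δ|=5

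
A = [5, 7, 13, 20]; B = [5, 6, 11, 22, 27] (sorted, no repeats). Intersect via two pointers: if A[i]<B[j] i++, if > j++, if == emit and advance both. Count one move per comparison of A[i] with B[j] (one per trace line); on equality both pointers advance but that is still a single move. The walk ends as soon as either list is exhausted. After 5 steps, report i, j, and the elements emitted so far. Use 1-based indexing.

i=4, j=4, emitted=[5]

[i=1,j=1] 5==5 emit → i++,j++
[i=2,j=2] 7>6 → j++
[i=2,j=3] 7<11 → i++
[i=3,j=3] 13>11 → j++
[i=3,j=4] 13<22 → i++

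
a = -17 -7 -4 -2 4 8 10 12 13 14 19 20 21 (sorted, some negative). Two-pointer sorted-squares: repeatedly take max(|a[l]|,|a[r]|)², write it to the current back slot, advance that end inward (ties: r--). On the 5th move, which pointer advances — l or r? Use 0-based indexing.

r

[0,12] |-17|<=|21| out[12]=441 → r--
[0,11] |-17|<=|20| out[11]=400 → r--
[0,10] |-17|<=|19| out[10]=361 → r--
[0,9] |-17|>|14| out[9]=289 → l++
[1,9] |-7|<=|14| out[8]=196 → r--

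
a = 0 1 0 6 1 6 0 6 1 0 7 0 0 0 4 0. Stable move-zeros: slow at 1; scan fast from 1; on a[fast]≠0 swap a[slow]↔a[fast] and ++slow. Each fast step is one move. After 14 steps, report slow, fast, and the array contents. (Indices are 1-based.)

slow=8, fast=15, a=[1, 6, 1, 6, 6, 1, 7, 0, 0, 0, 0, 0, 0, 0, 4, 0]

(s=1,f=1) a[fast]=0 → fast++
(s=1,f=2) a[fast]=1≠0 swap→a[1]=1 → slow++,fast++
(s=2,f=3) a[fast]=0 → fast++
(s=2,f=4) a[fast]=6≠0 swap→a[2]=6 → slow++,fast++
(s=3,f=5) a[fast]=1≠0 swap→a[3]=1 → slow++,fast++
(s=4,f=6) a[fast]=6≠0 swap→a[4]=6 → slow++,fast++
(s=5,f=7) a[fast]=0 → fast++
(s=5,f=8) a[fast]=6≠0 swap→a[5]=6 → slow++,fast++
(s=6,f=9) a[fast]=1≠0 swap→a[6]=1 → slow++,fast++
(s=7,f=10) a[fast]=0 → fast++
(s=7,f=11) a[fast]=7≠0 swap→a[7]=7 → slow++,fast++
(s=8,f=12) a[fast]=0 → fast++
(s=8,f=13) a[fast]=0 → fast++
(s=8,f=14) a[fast]=0 → fast++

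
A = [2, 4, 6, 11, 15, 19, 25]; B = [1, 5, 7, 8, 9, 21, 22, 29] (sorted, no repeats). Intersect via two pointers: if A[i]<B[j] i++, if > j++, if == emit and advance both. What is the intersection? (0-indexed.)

intersection = []

i=0 j=0: 2>1, j++
i=0 j=1: 2<5, i++
i=1 j=1: 4<5, i++
i=2 j=1: 6>5, j++
i=2 j=2: 6<7, i++
i=3 j=2: 11>7, j++
i=3 j=3: 11>8, j++
i=3 j=4: 11>9, j++
i=3 j=5: 11<21, i++
i=4 j=5: 15<21, i++
i=5 j=5: 19<21, i++
i=6 j=5: 25>21, j++
i=6 j=6: 25>22, j++
i=6 j=7: 25<29, i++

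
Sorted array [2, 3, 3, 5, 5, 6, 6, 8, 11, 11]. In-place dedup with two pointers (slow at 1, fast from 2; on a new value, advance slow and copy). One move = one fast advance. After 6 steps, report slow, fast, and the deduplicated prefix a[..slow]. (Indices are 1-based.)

slow=4, fast=8, prefix=[2, 3, 5, 6]

(s=1,f=2) a[fast]=3≠a[slow]=2 write a[2]=3 → slow++,fast++
(s=2,f=3) a[fast]=3=a[slow] dup → fast++
(s=2,f=4) a[fast]=5≠a[slow]=3 write a[3]=5 → slow++,fast++
(s=3,f=5) a[fast]=5=a[slow] dup → fast++
(s=3,f=6) a[fast]=6≠a[slow]=5 write a[4]=6 → slow++,fast++
(s=4,f=7) a[fast]=6=a[slow] dup → fast++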